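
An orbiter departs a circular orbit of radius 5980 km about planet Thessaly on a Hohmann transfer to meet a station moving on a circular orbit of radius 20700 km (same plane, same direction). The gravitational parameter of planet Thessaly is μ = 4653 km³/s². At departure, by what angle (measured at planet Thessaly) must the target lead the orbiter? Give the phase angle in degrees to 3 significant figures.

φ = 86.9°

Semi-major axis of the transfer orbit: a_t = (5980 + 20700)/2 = 13340 km.
The half-period of the transfer ellipse is t = π√(a_t³/μ) = 70961 s.
The target's mean motion on its circular orbit is ω₂ = √(μ/r₂³) = 2.2904×10^-5 rad/s.
Angle swept by the target during transfer: ω₂·t = 1.6253 rad = 93.12°.
The orbiter traverses 180° on the transfer ellipse, so the target must lead by 180° − 93.12° = 86.9°.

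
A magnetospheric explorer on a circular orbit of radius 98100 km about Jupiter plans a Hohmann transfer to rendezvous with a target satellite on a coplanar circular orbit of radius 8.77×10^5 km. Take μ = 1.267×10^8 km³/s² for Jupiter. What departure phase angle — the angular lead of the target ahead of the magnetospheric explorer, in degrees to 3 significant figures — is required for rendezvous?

φ = 105°

The Hohmann ellipse has a_t = (r₁ + r₂)/2 = 4.8755×10^5 km.
The half-period of the transfer ellipse is t = π√(a_t³/μ) = 95015 s.
Target angular speed ω₂ = √(μ/r₂³) = 1.3705×10^-5 rad/s.
Angle swept by the target during transfer: ω₂·t = 1.3022 rad = 74.61°.
Arrival is 180° from departure on the ellipse, so φ = 180° − 74.61° = 105°.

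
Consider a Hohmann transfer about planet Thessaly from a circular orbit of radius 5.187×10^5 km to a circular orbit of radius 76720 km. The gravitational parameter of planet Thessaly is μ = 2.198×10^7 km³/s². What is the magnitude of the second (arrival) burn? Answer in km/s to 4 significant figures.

Δv₂ = 5.416 km/s

The Hohmann ellipse has a_t = (r₁ + r₂)/2 = 2.9771×10^5 km.
On the circular orbit at r = 76720 km, v_c = √(μ/r) = 16.926 km/s.
Transfer-orbit speed at the same r (vis-viva, a = a_t): v_t = √[μ(2/r − 1/a_t)] = 22.342 km/s.
Δv₂ = |v_t − v_c| = |22.342 − 16.926| = 5.416 km/s.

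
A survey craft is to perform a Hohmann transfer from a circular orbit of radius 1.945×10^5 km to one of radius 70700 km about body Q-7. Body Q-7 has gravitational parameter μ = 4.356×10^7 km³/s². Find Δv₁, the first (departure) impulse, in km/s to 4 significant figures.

Semi-major axis of the transfer orbit: a_t = (1.945×10^5 + 70700)/2 = 1.326×10^5 km.
On the circular orbit at r = 1.945×10^5 km, v_c = √(μ/r) = 14.9653 km/s.
Transfer-orbit speed at the same r (vis-viva, a = a_t): v_t = √[μ(2/r − 1/a_t)] = 10.9275 km/s.
Δv₁ = |v_t − v_c| = |10.9275 − 14.9653| = 4.038 km/s.

Δv₁ = 4.038 km/s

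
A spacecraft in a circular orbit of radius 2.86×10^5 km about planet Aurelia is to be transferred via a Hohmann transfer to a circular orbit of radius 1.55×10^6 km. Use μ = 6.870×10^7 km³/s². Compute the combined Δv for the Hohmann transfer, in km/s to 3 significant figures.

Δv = 7.58 km/s

The Hohmann ellipse has a_t = (r₁ + r₂)/2 = 9.180×10^5 km.
At r₁ the circular-orbit speed is v₁ = √(μ/r₁) = 15.50 km/s.
On the transfer ellipse at r₁, vis-viva gives v_p = √[μ(2/r₁ − 1/a_t)] = 20.14 km/s.
First burn Δv₁ = |v_p − v₁| = 4.640 km/s.
At r₂, v₂ = √(μ/r₂) = 6.658 km/s.
Transfer-orbit speed at r₂: v_a = √[μ(2/r₂ − 1/a_t)] = 3.716 km/s.
Second burn Δv₂ = |v₂ − v_a| = 2.942 km/s.
Δv = Δv₁ + Δv₂ = 4.640 + 2.942 = 7.582 km/s.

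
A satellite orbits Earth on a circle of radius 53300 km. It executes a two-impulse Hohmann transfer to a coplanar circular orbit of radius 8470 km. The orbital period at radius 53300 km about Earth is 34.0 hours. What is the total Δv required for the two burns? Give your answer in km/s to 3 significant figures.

Δv = 3.46 km/s

From Kepler's third law T² = 4π²r³/μ at r = 53300 km, T = 34.0 hours = 34.0 × 3600 s = 1.224×10^5 s: μ = 4π²r³/T² = 3.99005×10^5 km³/s².
Semi-major axis of the transfer orbit: a_t = (53300 + 8470)/2 = 30885 km.
At r₁ the circular-orbit speed is v₁ = √(μ/r₁) = 2.736 km/s.
On the transfer ellipse at r₁, v² = μ(2/r − 1/a) gives v_a = √[μ(2/r₁ − 1/a_t)] = 1.433 km/s.
First burn Δv₁ = |v_a − v₁| = 1.303 km/s.
At r₂, v₂ = √(μ/r₂) = 6.8635 km/s.
Transfer-orbit speed at r₂: v_p = √[μ(2/r₂ − 1/a_t)] = 9.0165 km/s.
Second burn Δv₂ = |v₂ − v_p| = 2.153 km/s.
Total Δv = Δv₁ + Δv₂ = 3.456 km/s.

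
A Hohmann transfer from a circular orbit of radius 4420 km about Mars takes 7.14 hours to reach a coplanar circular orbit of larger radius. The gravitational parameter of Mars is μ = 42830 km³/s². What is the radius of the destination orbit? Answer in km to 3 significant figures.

r₂ = 24000 km

Transfer time t = 7.14 hours = 25704 s, and t = π√(a_t³/μ).
So a_t = (μ t²/π²)^(1/3) = (42830 × (25704)² / π²)^(1/3) = 14206 km.
Since a_t = (r₁ + r₂)/2, r₂ = 2a_t − r₁ = 2×14206 − 4420 = 23992 km.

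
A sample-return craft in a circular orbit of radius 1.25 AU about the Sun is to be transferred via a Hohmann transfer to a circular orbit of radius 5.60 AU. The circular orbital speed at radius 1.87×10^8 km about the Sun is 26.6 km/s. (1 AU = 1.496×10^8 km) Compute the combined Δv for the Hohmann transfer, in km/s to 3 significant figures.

Δv = 12.4 km/s

From the circular-orbit relation v² = μ/r at r = 1.87×10^8 km: μ = v²r = (26.6)² × 1.87×10^8 = 1.32314×10^11 km³/s².
In km: r₁ = 1.25 × 1.496×10^8 = 1.870×10^8 km; r₂ = 5.60 × 1.496×10^8 = 8.3776×10^8 km.
The Hohmann ellipse has a_t = (r₁ + r₂)/2 = 5.1238×10^8 km.
Circular speed at r₁: v₁ = √(μ/r₁) = √(1.32314×10^11/1.870×10^8) = 26.600 km/s.
Transfer-orbit speed at r₁ (vis-viva equation): v_p = √[μ(2/r₁ − 1/a_t)] = 34.013 km/s.
First burn Δv₁ = |v_p − v₁| = 7.413 km/s.
Circular speed at r₂: v₂ = √(μ/r₂) = 12.567 km/s.
Transfer-orbit speed at r₂: v_a = √[μ(2/r₂ − 1/a_t)] = 7.5922 km/s.
Second burn Δv₂ = |v₂ − v_a| = 4.975 km/s.
Total Δv = Δv₁ + Δv₂ = 12.39 km/s.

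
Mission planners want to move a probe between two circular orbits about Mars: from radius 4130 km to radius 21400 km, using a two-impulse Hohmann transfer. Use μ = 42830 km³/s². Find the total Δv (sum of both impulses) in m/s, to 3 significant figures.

Δv = 1560 m/s

Semi-major axis of the transfer orbit: a_t = (4130 + 21400)/2 = 12765 km.
At r₁ the circular-orbit speed is v₁ = √(μ/r₁) = 3.2203 km/s.
Transfer-orbit speed at r₁ (v² = μ(2/r − 1/a)): v_p = √[μ(2/r₁ − 1/a_t)] = 4.1696 km/s.
First burn Δv₁ = |v_p − v₁| = 0.9493 km/s.
Circular speed at r₂: v₂ = √(μ/r₂) = 1.4147 km/s.
Transfer-orbit speed at r₂: v_a = √[μ(2/r₂ − 1/a_t)] = 0.80470 km/s.
Second burn Δv₂ = |v₂ − v_a| = 0.6100 km/s.
Δv = Δv₁ + Δv₂ = 0.9493 + 0.6100 = 1.559 km/s.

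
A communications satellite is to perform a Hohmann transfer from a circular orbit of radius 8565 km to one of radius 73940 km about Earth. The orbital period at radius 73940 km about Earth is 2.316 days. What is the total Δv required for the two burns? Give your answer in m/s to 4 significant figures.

Δv = 3575 m/s

From Kepler's third law T² = 4π²r³/μ at r = 73940 km, T = 2.316 days = 2.316 × 86400 s = 2.001024×10^5 s: μ = 4π²r³/T² = 3.98560×10^5 km³/s².
Transfer-ellipse semi-major axis a_t = (r₁ + r₂)/2 = (8565 + 73940)/2 = 41252.5 km.
At r₁ the circular-orbit speed is v₁ = √(μ/r₁) = 6.822 km/s.
On the transfer ellipse at r₁, vis-viva equation gives v_p = √[μ(2/r₁ − 1/a_t)] = 9.133 km/s.
First burn Δv₁ = |v_p − v₁| = 2.311 km/s.
Circular speed at r₂: v₂ = √(μ/r₂) = 2.322 km/s.
Transfer-orbit speed at r₂: v_a = √[μ(2/r₂ − 1/a_t)] = 1.058 km/s.
Second burn Δv₂ = |v₂ − v_a| = 1.264 km/s.
Δv = Δv₁ + Δv₂ = 2.311 + 1.264 = 3.575 km/s.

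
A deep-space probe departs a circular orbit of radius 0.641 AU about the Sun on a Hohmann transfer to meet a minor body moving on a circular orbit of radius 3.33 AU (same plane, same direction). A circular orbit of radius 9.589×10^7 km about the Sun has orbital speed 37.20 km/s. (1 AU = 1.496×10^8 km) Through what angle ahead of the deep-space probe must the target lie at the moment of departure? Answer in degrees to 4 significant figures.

φ = 97.13°

From the circular-orbit relation v² = μ/r at r = 9.589×10^7 km: μ = v²r = (37.20)² × 9.589×10^7 = 1.32696×10^11 km³/s².
In km: r₁ = 0.641 × 1.496×10^8 = 9.58936×10^7 km; r₂ = 3.33 × 1.496×10^8 = 4.98168×10^8 km.
Transfer-ellipse semi-major axis a_t = (r₁ + r₂)/2 = (9.58936×10^7 + 4.98168×10^8)/2 = 2.970308×10^8 km.
The half-period of the transfer ellipse is t = π√(a_t³/μ) = 4.415×10^7 s.
Target angular speed ω₂ = √(μ/r₂³) = 3.276×10^-8 rad/s.
Angle swept by the target during transfer: ω₂·t = 1.4464 rad = 82.87°.
Arrival is 180° from departure on the ellipse, so φ = 180° − 82.87° = 97.13°.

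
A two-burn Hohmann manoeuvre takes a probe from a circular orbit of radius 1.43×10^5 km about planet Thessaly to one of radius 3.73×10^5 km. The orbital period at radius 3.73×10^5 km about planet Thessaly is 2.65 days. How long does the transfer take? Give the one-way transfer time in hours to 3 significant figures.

t = 18.3 hours

From Kepler's third law T² = 4π²r³/μ at r = 3.73×10^5 km, T = 2.65 days = 2.65 × 86400 s = 2.2896×10^5 s: μ = 4π²r³/T² = 3.90811×10^7 km³/s².
Transfer-ellipse semi-major axis a_t = (r₁ + r₂)/2 = (1.430×10^5 + 3.730×10^5)/2 = 2.580×10^5 km.
Half the transfer-orbit period gives t = π√(a_t³/μ) = 65860 s.
Converting: 65860 s ÷ 3600 s/hour = 18.3 hours.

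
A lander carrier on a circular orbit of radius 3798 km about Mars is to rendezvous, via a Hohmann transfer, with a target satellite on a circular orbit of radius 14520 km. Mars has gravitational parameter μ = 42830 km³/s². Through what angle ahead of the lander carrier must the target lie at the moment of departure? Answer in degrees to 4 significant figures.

Transfer-ellipse semi-major axis a_t = (r₁ + r₂)/2 = (3798 + 14520)/2 = 9159 km.
Transfer time t = π√(a_t³/μ) = 13306 s.
The target's mean motion on its circular orbit is ω₂ = √(μ/r₂³) = 1.1828×10^-4 rad/s.
Angle swept by the target during transfer: ω₂·t = 1.574 rad = 90.18°.
Arrival is 180° from departure on the ellipse, so φ = 180° − 90.18° = 89.82°.

φ = 89.82°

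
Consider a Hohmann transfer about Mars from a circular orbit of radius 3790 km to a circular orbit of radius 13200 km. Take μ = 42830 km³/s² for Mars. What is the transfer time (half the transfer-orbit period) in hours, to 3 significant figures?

Semi-major axis of the transfer orbit: a_t = (3790 + 13200)/2 = 8495 km.
Transfer time t = π√(a_t³/μ) = π√((8495)³ / 42830) = 11890 s.
Converting: 11890 s ÷ 3600 s/hour = 3.30 hours.

t = 3.30 hours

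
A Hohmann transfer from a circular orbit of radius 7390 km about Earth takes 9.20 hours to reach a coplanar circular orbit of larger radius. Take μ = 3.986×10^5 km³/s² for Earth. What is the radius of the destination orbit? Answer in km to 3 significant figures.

r₂ = 63400 km

Transfer time t = 9.20 hours = 33120 s, and t = π√(a_t³/μ).
So a_t = (μ t²/π²)^(1/3) = (3.986×10^5 × (33120)² / π²)^(1/3) = 35384 km.
Since a_t = (r₁ + r₂)/2, r₂ = 2a_t − r₁ = 2×35384 − 7390 = 63378 km.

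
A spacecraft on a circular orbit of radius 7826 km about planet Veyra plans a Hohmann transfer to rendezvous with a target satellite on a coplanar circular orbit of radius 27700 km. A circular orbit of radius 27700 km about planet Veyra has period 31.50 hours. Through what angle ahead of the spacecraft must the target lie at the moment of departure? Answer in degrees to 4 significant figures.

From Kepler's third law T² = 4π²r³/μ at r = 27700 km, T = 31.50 hours = 31.50 × 3600 s = 1.134×10^5 s: μ = 4π²r³/T² = 65248.9 km³/s².
The Hohmann ellipse has a_t = (r₁ + r₂)/2 = 17763 km.
The half-period of the transfer ellipse is t = π√(a_t³/μ) = 29116.4 s.
Target angular speed ω₂ = √(μ/r₂³) = 5.54073×10^-5 rad/s.
Angle swept by the target during transfer: ω₂·t = 1.61326 rad = 92.43°.
Arrival is 180° from departure on the ellipse, so φ = 180° − 92.43° = 87.57°.

φ = 87.57°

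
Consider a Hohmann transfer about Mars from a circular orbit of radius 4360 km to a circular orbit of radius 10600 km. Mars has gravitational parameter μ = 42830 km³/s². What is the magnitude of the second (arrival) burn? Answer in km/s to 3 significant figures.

Transfer-ellipse semi-major axis a_t = (r₁ + r₂)/2 = (4360 + 10600)/2 = 7480 km.
Circular speed at r = 10600 km: v_c = √(μ/r) = 2.01012 km/s.
Transfer-orbit speed at the same r (vis-viva, a = a_t): v_t = √[μ(2/r − 1/a_t)] = 1.53466 km/s.
Δv₂ = |v_t − v_c| = |1.53466 − 2.01012| = 0.4755 km/s.

Δv₂ = 0.475 km/s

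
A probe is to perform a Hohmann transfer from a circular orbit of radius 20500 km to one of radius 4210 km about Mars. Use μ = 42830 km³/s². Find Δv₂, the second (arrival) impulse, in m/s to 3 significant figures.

Δv₂ = 919 m/s

Transfer-ellipse semi-major axis a_t = (r₁ + r₂)/2 = (20500 + 4210)/2 = 12355 km.
On the circular orbit at r = 4210 km, v_c = √(μ/r) = 3.190 km/s.
Vis-viva on the transfer ellipse at r = 4210 km gives v_t = √[μ(2/r − 1/a_t)] = 4.109 km/s.
Δv₂ = |v_t − v_c| = |4.109 − 3.190| = 0.9190 km/s.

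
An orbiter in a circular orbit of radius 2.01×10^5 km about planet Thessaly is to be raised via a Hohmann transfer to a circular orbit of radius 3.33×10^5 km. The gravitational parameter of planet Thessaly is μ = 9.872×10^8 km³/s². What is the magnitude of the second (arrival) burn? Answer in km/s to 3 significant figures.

Δv₂ = 7.21 km/s

Transfer-ellipse semi-major axis a_t = (r₁ + r₂)/2 = (2.010×10^5 + 3.330×10^5)/2 = 2.670×10^5 km.
Circular speed at r = 3.330×10^5 km: v_c = √(μ/r) = 54.4478 km/s.
Vis-viva on the transfer ellipse at r = 3.330×10^5 km gives v_t = √[μ(2/r − 1/a_t)] = 47.2414 km/s.
Δv₂ = |v_t − v_c| = |47.2414 − 54.4478| = 7.206 km/s.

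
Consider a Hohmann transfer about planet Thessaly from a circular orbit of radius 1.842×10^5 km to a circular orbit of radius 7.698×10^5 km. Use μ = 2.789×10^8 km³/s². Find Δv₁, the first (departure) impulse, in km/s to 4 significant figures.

Transfer-ellipse semi-major axis a_t = (r₁ + r₂)/2 = (1.842×10^5 + 7.698×10^5)/2 = 4.770×10^5 km.
Circular speed at r = 1.842×10^5 km: v_c = √(μ/r) = 38.91 km/s.
Transfer-orbit speed at the same r (vis-viva, a = a_t): v_t = √[μ(2/r − 1/a_t)] = 49.43 km/s.
Δv₁ = |v_t − v_c| = |49.43 − 38.91| = 10.52 km/s.

Δv₁ = 10.52 km/s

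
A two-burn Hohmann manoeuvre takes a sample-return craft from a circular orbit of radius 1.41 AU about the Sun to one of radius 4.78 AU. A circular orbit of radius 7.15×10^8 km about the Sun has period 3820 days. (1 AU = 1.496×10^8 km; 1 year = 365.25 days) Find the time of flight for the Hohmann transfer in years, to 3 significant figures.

From Kepler's third law T² = 4π²r³/μ at r = 7.15×10^8 km, T = 3820 days = 3820 × 86400 s = 3.30048×10^8 s: μ = 4π²r³/T² = 1.32472×10^11 km³/s².
In km: r₁ = 1.41 × 1.496×10^8 = 2.10936×10^8 km; r₂ = 4.78 × 1.496×10^8 = 7.15088×10^8 km.
Transfer-ellipse semi-major axis a_t = (r₁ + r₂)/2 = (2.10936×10^8 + 7.15088×10^8)/2 = 4.63012×10^8 km.
Half the transfer-orbit period gives t = π√(a_t³/μ) = 8.600×10^7 s.
Converting: 8.600×10^7 s ÷ 3.15576×10^7 s/year (365.25 × 86400) = 2.73 years.

t = 2.73 years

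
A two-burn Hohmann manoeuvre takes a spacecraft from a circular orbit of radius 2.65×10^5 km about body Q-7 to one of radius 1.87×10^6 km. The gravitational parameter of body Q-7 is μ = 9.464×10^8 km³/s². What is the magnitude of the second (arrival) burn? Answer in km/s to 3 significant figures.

Semi-major axis of the transfer orbit: a_t = (2.650×10^5 + 1.870×10^6)/2 = 1.0675×10^6 km.
Circular speed at r = 1.870×10^6 km: v_c = √(μ/r) = 22.50 km/s.
Transfer-orbit speed at the same r (vis-viva, a = a_t): v_t = √[μ(2/r − 1/a_t)] = 11.21 km/s.
Δv₂ = |v_t − v_c| = |11.21 − 22.50| = 11.29 km/s.

Δv₂ = 11.3 km/s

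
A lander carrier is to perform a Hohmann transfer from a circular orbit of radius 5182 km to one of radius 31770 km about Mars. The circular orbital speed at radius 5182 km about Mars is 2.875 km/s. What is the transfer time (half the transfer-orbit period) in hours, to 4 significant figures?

From the circular-orbit relation v² = μ/r at r = 5182 km: μ = v²r = (2.875)² × 5182 = 42832.5 km³/s².
Semi-major axis of the transfer orbit: a_t = (5182 + 31770)/2 = 18476 km.
Transfer time t = π√(a_t³/μ) = π√((18476)³ / 42832.5) = 38120 s.
Converting: 38120 s ÷ 3600 s/hour = 10.59 hours.

t = 10.59 hours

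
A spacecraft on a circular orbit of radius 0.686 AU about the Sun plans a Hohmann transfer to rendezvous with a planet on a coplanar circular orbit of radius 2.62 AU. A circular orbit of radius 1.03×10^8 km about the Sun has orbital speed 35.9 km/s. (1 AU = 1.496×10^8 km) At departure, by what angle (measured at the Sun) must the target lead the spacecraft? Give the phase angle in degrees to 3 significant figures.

From the circular-orbit relation v² = μ/r at r = 1.03×10^8 km: μ = v²r = (35.9)² × 1.03×10^8 = 1.32747×10^11 km³/s².
In km: r₁ = 0.686 × 1.496×10^8 = 1.026256×10^8 km; r₂ = 2.62 × 1.496×10^8 = 3.91952×10^8 km.
The Hohmann ellipse has a_t = (r₁ + r₂)/2 = 2.472888×10^8 km.
Transfer time t = π√(a_t³/μ) = 3.35308×10^7 s.
The target's mean motion on its circular orbit is ω₂ = √(μ/r₂³) = 4.69530×10^-8 rad/s.
Angle swept by the target during transfer: ω₂·t = 1.57437 rad = 90.20°.
Arrival is 180° from departure on the ellipse, so φ = 180° − 90.20° = 89.8°.

φ = 89.8°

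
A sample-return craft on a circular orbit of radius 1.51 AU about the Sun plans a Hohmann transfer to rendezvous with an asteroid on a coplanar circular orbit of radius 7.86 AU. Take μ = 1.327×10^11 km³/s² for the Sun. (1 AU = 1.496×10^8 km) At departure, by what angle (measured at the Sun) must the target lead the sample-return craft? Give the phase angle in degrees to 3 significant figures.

In km: r₁ = 1.51 × 1.496×10^8 = 2.25896×10^8 km; r₂ = 7.86 × 1.496×10^8 = 1.175856×10^9 km.
Transfer-ellipse semi-major axis a_t = (r₁ + r₂)/2 = (2.25896×10^8 + 1.175856×10^9)/2 = 7.00876×10^8 km.
The half-period of the transfer ellipse is t = π√(a_t³/μ) = 1.6002×10^8 s.
The target's mean motion on its circular orbit is ω₂ = √(μ/r₂³) = 9.0345×10^-9 rad/s.
Angle swept by the target during transfer: ω₂·t = 1.4457 rad = 82.83°.
The sample-return craft traverses 180° on the transfer ellipse, so the target must lead by 180° − 82.83° = 97.2°.

φ = 97.2°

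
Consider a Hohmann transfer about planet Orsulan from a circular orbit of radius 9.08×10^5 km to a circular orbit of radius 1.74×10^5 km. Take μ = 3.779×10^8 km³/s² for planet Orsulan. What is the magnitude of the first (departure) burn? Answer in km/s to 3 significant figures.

Δv₁ = 8.83 km/s

The Hohmann ellipse has a_t = (r₁ + r₂)/2 = 5.410×10^5 km.
On the circular orbit at r = 9.080×10^5 km, v_c = √(μ/r) = 20.401 km/s.
Transfer-orbit speed at the same r (vis-viva, a = a_t): v_t = √[μ(2/r − 1/a_t)] = 11.570 km/s.
Δv₁ = |v_t − v_c| = |11.570 − 20.401| = 8.831 km/s.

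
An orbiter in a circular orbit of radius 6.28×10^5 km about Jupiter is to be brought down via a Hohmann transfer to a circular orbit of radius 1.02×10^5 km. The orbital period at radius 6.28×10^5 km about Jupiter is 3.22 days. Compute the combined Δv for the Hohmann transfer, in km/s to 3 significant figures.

Δv = 17.7 km/s

From Kepler's third law T² = 4π²r³/μ at r = 6.28×10^5 km, T = 3.22 days = 3.22 × 86400 s = 2.78208×10^5 s: μ = 4π²r³/T² = 1.26328×10^8 km³/s².
Semi-major axis of the transfer orbit: a_t = (6.280×10^5 + 1.020×10^5)/2 = 3.650×10^5 km.
Circular speed at r₁: v₁ = √(μ/r₁) = √(1.26328×10^8/6.280×10^5) = 14.183 km/s.
On the transfer ellipse at r₁, vis-viva equation gives v_a = √[μ(2/r₁ − 1/a_t)] = 7.4976 km/s.
First burn Δv₁ = |v_a − v₁| = 6.6854 km/s.
Circular speed at r₂: v₂ = √(μ/r₂) = 35.1925 km/s.
Transfer-orbit speed at r₂: v_p = √[μ(2/r₂ − 1/a_t)] = 46.1618 km/s.
Second burn Δv₂ = |v₂ − v_p| = 10.969 km/s.
Δv = Δv₁ + Δv₂ = 6.6854 + 10.969 = 17.65 km/s.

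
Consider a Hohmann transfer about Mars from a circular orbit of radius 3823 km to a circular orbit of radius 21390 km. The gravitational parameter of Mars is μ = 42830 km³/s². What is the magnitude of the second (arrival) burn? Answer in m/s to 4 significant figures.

The Hohmann ellipse has a_t = (r₁ + r₂)/2 = 12606.5 km.
Circular speed at r = 21390 km: v_c = √(μ/r) = 1.415 km/s.
Vis-viva on the transfer ellipse at r = 21390 km gives v_t = √[μ(2/r − 1/a_t)] = 0.7792 km/s.
Δv₂ = |v_t − v_c| = |0.7792 − 1.415| = 0.6358 km/s.

Δv₂ = 635.8 m/s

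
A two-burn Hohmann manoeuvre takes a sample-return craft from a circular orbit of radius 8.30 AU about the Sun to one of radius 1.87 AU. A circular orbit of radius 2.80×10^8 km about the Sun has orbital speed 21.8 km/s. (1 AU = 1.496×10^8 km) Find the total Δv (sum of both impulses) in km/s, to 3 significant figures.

From the circular-orbit relation v² = μ/r at r = 2.80×10^8 km: μ = v²r = (21.8)² × 2.80×10^8 = 1.33067×10^11 km³/s².
In km: r₁ = 8.30 × 1.496×10^8 = 1.24168×10^9 km; r₂ = 1.87 × 1.496×10^8 = 2.79752×10^8 km.
Semi-major axis of the transfer orbit: a_t = (1.24168×10^9 + 2.79752×10^8)/2 = 7.60716×10^8 km.
Circular speed at r₁: v₁ = √(μ/r₁) = √(1.33067×10^11/1.24168×10^9) = 10.352 km/s.
On the transfer ellipse at r₁, v² = μ(2/r − 1/a) gives v_a = √[μ(2/r₁ − 1/a_t)] = 6.2778 km/s.
First burn Δv₁ = |v_a − v₁| = 4.074 km/s.
Circular speed at r₂: v₂ = √(μ/r₂) = 21.810 km/s.
Transfer-orbit speed at r₂: v_p = √[μ(2/r₂ − 1/a_t)] = 27.864 km/s.
Second burn Δv₂ = |v₂ − v_p| = 6.054 km/s.
Δv = Δv₁ + Δv₂ = 4.074 + 6.054 = 10.13 km/s.

Δv = 10.1 km/s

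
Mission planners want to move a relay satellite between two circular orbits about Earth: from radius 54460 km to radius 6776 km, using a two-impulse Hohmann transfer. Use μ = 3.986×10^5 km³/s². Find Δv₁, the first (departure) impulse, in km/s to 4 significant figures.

Δv₁ = 1.433 km/s

The Hohmann ellipse has a_t = (r₁ + r₂)/2 = 30618 km.
On the circular orbit at r = 54460 km, v_c = √(μ/r) = 2.7054 km/s.
Transfer-orbit speed at the same r (vis-viva, a = a_t): v_t = √[μ(2/r − 1/a_t)] = 1.2727 km/s.
Δv₁ = |v_t − v_c| = |1.2727 − 2.7054| = 1.433 km/s.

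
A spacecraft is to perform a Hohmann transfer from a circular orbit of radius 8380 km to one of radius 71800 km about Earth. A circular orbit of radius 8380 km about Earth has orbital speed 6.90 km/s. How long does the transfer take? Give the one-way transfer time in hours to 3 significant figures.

From the circular-orbit relation v² = μ/r at r = 8380 km: μ = v²r = (6.90)² × 8380 = 3.98972×10^5 km³/s².
The Hohmann ellipse has a_t = (r₁ + r₂)/2 = 40090 km.
By Kepler's third law the transfer-orbit period is T = 2π√(a_t³/μ), so t = T/2 = 39920 s.
Converting: 39920 s ÷ 3600 s/hour = 11.1 hours.

t = 11.1 hours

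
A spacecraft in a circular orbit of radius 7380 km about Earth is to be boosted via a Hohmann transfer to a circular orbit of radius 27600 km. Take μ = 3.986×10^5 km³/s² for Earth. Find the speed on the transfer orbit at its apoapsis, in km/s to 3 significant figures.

v = 2.47 km/s

Semi-major axis of the transfer orbit: a_t = (7380 + 27600)/2 = 17490 km.
The apoapsis of the transfer ellipse is at r = 27600 km.
Applying v² = μ(2/r − 1/a_t): v = 2.469 km/s.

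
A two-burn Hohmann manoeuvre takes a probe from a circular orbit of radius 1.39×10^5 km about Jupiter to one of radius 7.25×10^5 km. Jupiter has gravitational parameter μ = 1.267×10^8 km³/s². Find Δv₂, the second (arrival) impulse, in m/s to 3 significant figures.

Δv₂ = 5720 m/s

The Hohmann ellipse has a_t = (r₁ + r₂)/2 = 4.320×10^5 km.
Circular speed at r = 7.250×10^5 km: v_c = √(μ/r) = 13.22 km/s.
Transfer-orbit speed at the same r (vis-viva, a = a_t): v_t = √[μ(2/r − 1/a_t)] = 7.499 km/s.
Δv₂ = |v_t − v_c| = |7.499 − 13.22| = 5.721 km/s.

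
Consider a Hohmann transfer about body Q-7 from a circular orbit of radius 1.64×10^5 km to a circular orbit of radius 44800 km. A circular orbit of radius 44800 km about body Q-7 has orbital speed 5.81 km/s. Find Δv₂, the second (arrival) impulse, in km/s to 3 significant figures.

From the circular-orbit relation v² = μ/r at r = 44800 km: μ = v²r = (5.81)² × 44800 = 1.51227×10^6 km³/s².
The Hohmann ellipse has a_t = (r₁ + r₂)/2 = 1.044×10^5 km.
Circular speed at r = 44800 km: v_c = √(μ/r) = 5.810 km/s.
Vis-viva on the transfer ellipse at r = 44800 km gives v_t = √[μ(2/r − 1/a_t)] = 7.282 km/s.
Δv₂ = |v_t − v_c| = |7.282 − 5.810| = 1.472 km/s.

Δv₂ = 1.47 km/s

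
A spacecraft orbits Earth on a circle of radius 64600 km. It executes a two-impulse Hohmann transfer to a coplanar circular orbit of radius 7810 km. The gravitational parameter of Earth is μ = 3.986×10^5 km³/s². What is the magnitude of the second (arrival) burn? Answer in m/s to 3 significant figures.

Semi-major axis of the transfer orbit: a_t = (64600 + 7810)/2 = 36205 km.
On the circular orbit at r = 7810 km, v_c = √(μ/r) = 7.144 km/s.
Transfer-orbit speed at the same r (vis-viva, a = a_t): v_t = √[μ(2/r − 1/a_t)] = 9.543 km/s.
Δv₂ = |v_t − v_c| = |9.543 − 7.144| = 2.399 km/s.

Δv₂ = 2400 m/s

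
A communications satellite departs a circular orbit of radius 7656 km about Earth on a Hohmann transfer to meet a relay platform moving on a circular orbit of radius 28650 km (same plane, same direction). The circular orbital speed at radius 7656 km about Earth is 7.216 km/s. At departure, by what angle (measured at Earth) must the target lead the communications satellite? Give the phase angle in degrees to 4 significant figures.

φ = 89.22°

From the circular-orbit relation v² = μ/r at r = 7656 km: μ = v²r = (7.216)² × 7656 = 3.98653×10^5 km³/s².
Semi-major axis of the transfer orbit: a_t = (7656 + 28650)/2 = 18153 km.
The half-period of the transfer ellipse is t = π√(a_t³/μ) = 12169.6 s.
Target angular speed ω₂ = √(μ/r₂³) = 1.30200×10^-4 rad/s.
Angle swept by the target during transfer: ω₂·t = 1.58448 rad = 90.78°.
Arrival is 180° from departure on the ellipse, so φ = 180° − 90.78° = 89.22°.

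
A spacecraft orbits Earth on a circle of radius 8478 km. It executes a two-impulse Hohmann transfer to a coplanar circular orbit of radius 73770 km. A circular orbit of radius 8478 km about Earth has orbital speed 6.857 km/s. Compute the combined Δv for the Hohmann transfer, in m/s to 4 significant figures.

From the circular-orbit relation v² = μ/r at r = 8478 km: μ = v²r = (6.857)² × 8478 = 3.98622×10^5 km³/s².
Semi-major axis of the transfer orbit: a_t = (8478 + 73770)/2 = 41124 km.
At r₁ the circular-orbit speed is v₁ = √(μ/r₁) = 6.857 km/s.
On the transfer ellipse at r₁, vis-viva equation gives v_p = √[μ(2/r₁ − 1/a_t)] = 9.184 km/s.
First burn Δv₁ = |v_p − v₁| = 2.327 km/s.
At r₂, v₂ = √(μ/r₂) = 2.3246 km/s.
Transfer-orbit speed at r₂: v_a = √[μ(2/r₂ − 1/a_t)] = 1.0555 km/s.
Second burn Δv₂ = |v₂ − v_a| = 1.269 km/s.
Δv = Δv₁ + Δv₂ = 2.327 + 1.269 = 3.596 km/s.

Δv = 3596 m/s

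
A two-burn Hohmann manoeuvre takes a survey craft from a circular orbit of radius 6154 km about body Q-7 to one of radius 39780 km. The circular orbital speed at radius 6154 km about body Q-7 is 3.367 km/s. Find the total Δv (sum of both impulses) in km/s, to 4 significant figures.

From the circular-orbit relation v² = μ/r at r = 6154 km: μ = v²r = (3.367)² × 6154 = 69766.0 km³/s².
The Hohmann ellipse has a_t = (r₁ + r₂)/2 = 22967 km.
Circular speed at r₁: v₁ = √(μ/r₁) = √(69766.0/6154) = 3.367 km/s.
Transfer-orbit speed at r₁ (v² = μ(2/r − 1/a)): v_p = √[μ(2/r₁ − 1/a_t)] = 4.431 km/s.
First burn Δv₁ = |v_p − v₁| = 1.064 km/s.
Circular speed at r₂: v₂ = √(μ/r₂) = 1.3243 km/s.
Transfer-orbit speed at r₂: v_a = √[μ(2/r₂ − 1/a_t)] = 0.68551 km/s.
Second burn Δv₂ = |v₂ − v_a| = 0.6388 km/s.
Total Δv = Δv₁ + Δv₂ = 1.703 km/s.

Δv = 1.703 km/s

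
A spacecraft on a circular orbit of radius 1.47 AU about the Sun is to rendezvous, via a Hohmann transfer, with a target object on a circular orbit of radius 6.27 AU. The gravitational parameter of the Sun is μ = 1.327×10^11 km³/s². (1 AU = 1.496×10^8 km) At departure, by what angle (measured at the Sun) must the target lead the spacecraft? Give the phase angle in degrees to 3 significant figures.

φ = 92.7°

In km: r₁ = 1.47 × 1.496×10^8 = 2.19912×10^8 km; r₂ = 6.27 × 1.496×10^8 = 9.37992×10^8 km.
Semi-major axis of the transfer orbit: a_t = (2.19912×10^8 + 9.37992×10^8)/2 = 5.78952×10^8 km.
Transfer time t = π√(a_t³/μ) = 1.20137×10^8 s.
Target angular speed ω₂ = √(μ/r₂³) = 1.26805×10^-8 rad/s.
Angle swept by the target during transfer: ω₂·t = 1.5234 rad = 87.28°.
The spacecraft traverses 180° on the transfer ellipse, so the target must lead by 180° − 87.28° = 92.7°.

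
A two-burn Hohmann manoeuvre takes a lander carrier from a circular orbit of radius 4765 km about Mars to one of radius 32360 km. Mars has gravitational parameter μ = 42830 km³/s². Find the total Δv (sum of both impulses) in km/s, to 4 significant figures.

Δv = 1.528 km/s

The Hohmann ellipse has a_t = (r₁ + r₂)/2 = 18562.5 km.
At r₁ the circular-orbit speed is v₁ = √(μ/r₁) = 2.9981 km/s.
Transfer-orbit speed at r₁ (v² = μ(2/r − 1/a)): v_p = √[μ(2/r₁ − 1/a_t)] = 3.9585 km/s.
First burn Δv₁ = |v_p − v₁| = 0.9604 km/s.
At r₂, v₂ = √(μ/r₂) = 1.1505 km/s.
Transfer-orbit speed at r₂: v_a = √[μ(2/r₂ − 1/a_t)] = 0.58289 km/s.
Second burn Δv₂ = |v₂ − v_a| = 0.5676 km/s.
Total Δv = Δv₁ + Δv₂ = 1.528 km/s.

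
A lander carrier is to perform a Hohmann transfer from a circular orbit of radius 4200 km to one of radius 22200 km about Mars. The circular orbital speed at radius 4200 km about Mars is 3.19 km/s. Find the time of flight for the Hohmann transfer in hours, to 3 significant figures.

From the circular-orbit relation v² = μ/r at r = 4200 km: μ = v²r = (3.19)² × 4200 = 42739.6 km³/s².
The Hohmann ellipse has a_t = (r₁ + r₂)/2 = 13200 km.
By Kepler's third law the transfer-orbit period is T = 2π√(a_t³/μ), so t = T/2 = 23050 s.
Converting: 23050 s ÷ 3600 s/hour = 6.40 hours.

t = 6.40 hours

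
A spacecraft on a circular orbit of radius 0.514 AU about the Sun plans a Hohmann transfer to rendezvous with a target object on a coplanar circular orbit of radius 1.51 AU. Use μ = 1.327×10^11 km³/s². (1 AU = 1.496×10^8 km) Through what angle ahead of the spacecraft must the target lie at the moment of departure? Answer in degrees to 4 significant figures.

In km: r₁ = 0.514 × 1.496×10^8 = 7.68944×10^7 km; r₂ = 1.51 × 1.496×10^8 = 2.25896×10^8 km.
Semi-major axis of the transfer orbit: a_t = (7.68944×10^7 + 2.25896×10^8)/2 = 1.513952×10^8 km.
The half-period of the transfer ellipse is t = π√(a_t³/μ) = 1.60651×10^7 s.
The target's mean motion on its circular orbit is ω₂ = √(μ/r₂³) = 1.07293×10^-7 rad/s.
Angle swept by the target during transfer: ω₂·t = 1.7237 rad = 98.76°.
The spacecraft traverses 180° on the transfer ellipse, so the target must lead by 180° − 98.76° = 81.24°.

φ = 81.24°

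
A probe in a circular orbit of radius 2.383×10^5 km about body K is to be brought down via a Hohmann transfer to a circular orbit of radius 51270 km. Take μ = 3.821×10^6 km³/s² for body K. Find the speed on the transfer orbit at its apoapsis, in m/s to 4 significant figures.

The Hohmann ellipse has a_t = (r₁ + r₂)/2 = 1.44785×10^5 km.
The apoapsis of the transfer ellipse is at r = 2.383×10^5 km.
From the vis-viva equation, v = √[μ(2/r − 1/a_t)] = 2.383 km/s.

v = 2383 m/s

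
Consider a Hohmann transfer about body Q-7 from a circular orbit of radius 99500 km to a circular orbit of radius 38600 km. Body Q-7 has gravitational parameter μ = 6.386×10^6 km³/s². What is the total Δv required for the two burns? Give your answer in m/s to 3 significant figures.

Transfer-ellipse semi-major axis a_t = (r₁ + r₂)/2 = (99500 + 38600)/2 = 69050 km.
At r₁ the circular-orbit speed is v₁ = √(μ/r₁) = 8.011 km/s.
Transfer-orbit speed at r₁ (vis-viva): v_a = √[μ(2/r₁ − 1/a_t)] = 5.990 km/s.
First burn Δv₁ = |v_a − v₁| = 2.021 km/s.
At r₂, v₂ = √(μ/r₂) = 12.862 km/s.
Transfer-orbit speed at r₂: v_p = √[μ(2/r₂ − 1/a_t)] = 15.440 km/s.
Second burn Δv₂ = |v₂ − v_p| = 2.578 km/s.
Δv = Δv₁ + Δv₂ = 2.021 + 2.578 = 4.599 km/s.

Δv = 4600 m/s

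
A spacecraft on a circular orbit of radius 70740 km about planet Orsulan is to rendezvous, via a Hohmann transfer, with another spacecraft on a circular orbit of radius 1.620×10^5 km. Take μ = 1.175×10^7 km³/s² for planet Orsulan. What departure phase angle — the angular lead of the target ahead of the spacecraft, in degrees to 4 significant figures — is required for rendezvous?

The Hohmann ellipse has a_t = (r₁ + r₂)/2 = 1.1637×10^5 km.
Transfer time t = π√(a_t³/μ) = 36382.5 s.
The target's mean motion on its circular orbit is ω₂ = √(μ/r₂³) = 5.25710×10^-5 rad/s.
Angle swept by the target during transfer: ω₂·t = 1.9127 rad = 109.59°.
The spacecraft traverses 180° on the transfer ellipse, so the target must lead by 180° − 109.59° = 70.41°.

φ = 70.41°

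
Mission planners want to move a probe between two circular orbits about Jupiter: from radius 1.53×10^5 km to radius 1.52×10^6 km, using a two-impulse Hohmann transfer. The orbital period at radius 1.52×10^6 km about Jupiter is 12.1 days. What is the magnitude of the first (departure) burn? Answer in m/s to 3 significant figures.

Δv₁ = 10000 m/s

From Kepler's third law T² = 4π²r³/μ at r = 1.52×10^6 km, T = 12.1 days = 12.1 × 86400 s = 1.04544×10^6 s: μ = 4π²r³/T² = 1.26851×10^8 km³/s².
Semi-major axis of the transfer orbit: a_t = (1.530×10^5 + 1.520×10^6)/2 = 8.365×10^5 km.
Circular speed at r = 1.530×10^5 km: v_c = √(μ/r) = 28.79 km/s.
Vis-viva on the transfer ellipse at r = 1.530×10^5 km gives v_t = √[μ(2/r − 1/a_t)] = 38.81 km/s.
Δv₁ = |v_t − v_c| = |38.81 − 28.79| = 10.02 km/s.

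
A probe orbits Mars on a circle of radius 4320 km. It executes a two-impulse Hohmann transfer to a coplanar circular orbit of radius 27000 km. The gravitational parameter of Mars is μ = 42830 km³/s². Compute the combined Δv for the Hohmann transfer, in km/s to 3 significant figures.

Δv = 1.58 km/s

Semi-major axis of the transfer orbit: a_t = (4320 + 27000)/2 = 15660 km.
Circular speed at r₁: v₁ = √(μ/r₁) = √(42830/4320) = 3.14871 km/s.
Transfer-orbit speed at r₁ (vis-viva): v_p = √[μ(2/r₁ − 1/a_t)] = 4.13445 km/s.
First burn Δv₁ = |v_p − v₁| = 0.9857 km/s.
Circular speed at r₂: v₂ = √(μ/r₂) = 1.2595 km/s.
Transfer-orbit speed at r₂: v_a = √[μ(2/r₂ − 1/a_t)] = 0.66151 km/s.
Second burn Δv₂ = |v₂ − v_a| = 0.5980 km/s.
Total Δv = Δv₁ + Δv₂ = 1.584 km/s.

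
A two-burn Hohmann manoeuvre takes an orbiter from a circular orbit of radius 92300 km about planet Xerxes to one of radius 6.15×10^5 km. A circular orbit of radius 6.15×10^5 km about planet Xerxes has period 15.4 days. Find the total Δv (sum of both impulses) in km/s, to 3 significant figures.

From Kepler's third law T² = 4π²r³/μ at r = 6.15×10^5 km, T = 15.4 days = 15.4 × 86400 s = 1.33056×10^6 s: μ = 4π²r³/T² = 5.18700×10^6 km³/s².
The Hohmann ellipse has a_t = (r₁ + r₂)/2 = 3.5365×10^5 km.
At r₁ the circular-orbit speed is v₁ = √(μ/r₁) = 7.4965 km/s.
On the transfer ellipse at r₁, v² = μ(2/r − 1/a) gives v_p = √[μ(2/r₁ − 1/a_t)] = 9.8857 km/s.
First burn Δv₁ = |v_p − v₁| = 2.3892 km/s.
At r₂, v₂ = √(μ/r₂) = 2.9042 km/s.
Transfer-orbit speed at r₂: v_a = √[μ(2/r₂ − 1/a_t)] = 1.4837 km/s.
Second burn Δv₂ = |v₂ − v_a| = 1.4205 km/s.
Total Δv = Δv₁ + Δv₂ = 3.810 km/s.

Δv = 3.81 km/s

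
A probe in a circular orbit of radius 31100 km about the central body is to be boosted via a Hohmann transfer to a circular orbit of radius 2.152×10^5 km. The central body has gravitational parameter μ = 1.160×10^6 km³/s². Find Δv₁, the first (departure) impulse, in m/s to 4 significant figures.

Δv₁ = 1966 m/s

Semi-major axis of the transfer orbit: a_t = (31100 + 2.152×10^5)/2 = 1.2315×10^5 km.
On the circular orbit at r = 31100 km, v_c = √(μ/r) = 6.107 km/s.
Transfer-orbit speed at the same r (vis-viva, a = a_t): v_t = √[μ(2/r − 1/a_t)] = 8.073 km/s.
Δv₁ = |v_t − v_c| = |8.073 − 6.107| = 1.966 km/s.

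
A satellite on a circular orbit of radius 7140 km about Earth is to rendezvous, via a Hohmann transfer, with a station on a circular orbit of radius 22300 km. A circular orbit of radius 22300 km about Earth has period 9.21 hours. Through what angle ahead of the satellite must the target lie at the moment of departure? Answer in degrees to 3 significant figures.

φ = 83.5°

From Kepler's third law T² = 4π²r³/μ at r = 22300 km, T = 9.21 hours = 9.21 × 3600 s = 33156 s: μ = 4π²r³/T² = 3.98245×10^5 km³/s².
Semi-major axis of the transfer orbit: a_t = (7140 + 22300)/2 = 14720 km.
Transfer time t = π√(a_t³/μ) = 8891 s.
Target angular speed ω₂ = √(μ/r₂³) = 1.895×10^-4 rad/s.
Angle swept by the target during transfer: ω₂·t = 1.6848 rad = 96.53°.
Arrival is 180° from departure on the ellipse, so φ = 180° − 96.53° = 83.5°.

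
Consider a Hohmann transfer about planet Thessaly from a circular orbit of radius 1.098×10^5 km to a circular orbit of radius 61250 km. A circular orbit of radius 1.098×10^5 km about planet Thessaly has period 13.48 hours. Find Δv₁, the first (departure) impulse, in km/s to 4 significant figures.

Δv₁ = 2.186 km/s

From Kepler's third law T² = 4π²r³/μ at r = 1.098×10^5 km, T = 13.48 hours = 13.48 × 3600 s = 48528 s: μ = 4π²r³/T² = 2.21913×10^7 km³/s².
The Hohmann ellipse has a_t = (r₁ + r₂)/2 = 85525 km.
Circular speed at r = 1.098×10^5 km: v_c = √(μ/r) = 14.21641 km/s.
Transfer-orbit speed at the same r (vis-viva, a = a_t): v_t = √[μ(2/r − 1/a_t)] = 12.03085 km/s.
Δv₁ = |v_t − v_c| = |12.03085 − 14.21641| = 2.186 km/s.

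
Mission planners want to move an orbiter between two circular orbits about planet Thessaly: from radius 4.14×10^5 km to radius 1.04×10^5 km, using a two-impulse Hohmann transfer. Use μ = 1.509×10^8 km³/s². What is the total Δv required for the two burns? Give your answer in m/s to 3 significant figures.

Transfer-ellipse semi-major axis a_t = (r₁ + r₂)/2 = (4.140×10^5 + 1.040×10^5)/2 = 2.590×10^5 km.
Circular speed at r₁: v₁ = √(μ/r₁) = √(1.509×10^8/4.140×10^5) = 19.092 km/s.
Transfer-orbit speed at r₁ (vis-viva equation): v_a = √[μ(2/r₁ − 1/a_t)] = 12.098 km/s.
First burn Δv₁ = |v_a − v₁| = 6.994 km/s.
At r₂, v₂ = √(μ/r₂) = 38.09 km/s.
Transfer-orbit speed at r₂: v_p = √[μ(2/r₂ − 1/a_t)] = 48.16 km/s.
Second burn Δv₂ = |v₂ − v_p| = 10.07 km/s.
Δv = Δv₁ + Δv₂ = 6.994 + 10.07 = 17.06 km/s.

Δv = 17100 m/s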